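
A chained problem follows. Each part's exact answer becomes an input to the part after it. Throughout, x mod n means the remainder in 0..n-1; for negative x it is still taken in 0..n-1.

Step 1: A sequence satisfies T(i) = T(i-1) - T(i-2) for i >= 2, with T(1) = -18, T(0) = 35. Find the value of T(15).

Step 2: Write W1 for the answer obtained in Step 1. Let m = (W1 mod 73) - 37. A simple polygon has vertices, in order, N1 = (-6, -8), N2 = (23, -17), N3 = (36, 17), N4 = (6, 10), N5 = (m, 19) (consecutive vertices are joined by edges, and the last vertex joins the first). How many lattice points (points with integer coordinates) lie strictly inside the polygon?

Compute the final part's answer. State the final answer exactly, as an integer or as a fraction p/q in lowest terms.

877

Step 1: T(2) = 1*(-18) - 1*(35) = -53; iterating: T(2)=-53, T(3)=-35, T(4)=18, T(5)=53, T(6)=35, T(7)=-18, T(8)=-53, T(9)=-35, T(10)=18, T(11)=53, T(12)=35, T(13)=-18, T(14)=-53, T(15)=-35; answer -35
Step 2: W1 = -35; m = 1; cross terms: (-6*-17 - 23*-8)=286, (23*17 - 36*-17)=1003, (36*10 - 6*17)=258, (6*19 - 1*10)=104, (1*-8 - -6*19)=106; twice the area = |1757| = 1757; area = 1757/2; boundary points = 1 + 1 + 1 + 1 + 1 = 5; strictly interior points = area - boundary/2 + 1 = 877; answer 877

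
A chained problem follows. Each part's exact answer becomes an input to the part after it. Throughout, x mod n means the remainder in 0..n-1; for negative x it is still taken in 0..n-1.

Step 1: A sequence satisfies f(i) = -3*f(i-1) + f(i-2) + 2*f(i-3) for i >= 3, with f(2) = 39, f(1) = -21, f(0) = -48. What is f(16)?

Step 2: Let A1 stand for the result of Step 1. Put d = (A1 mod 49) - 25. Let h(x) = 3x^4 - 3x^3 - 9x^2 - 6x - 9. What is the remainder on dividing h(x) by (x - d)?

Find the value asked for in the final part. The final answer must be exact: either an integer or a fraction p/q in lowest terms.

Step 1: f(3) = -3*(39) + 1*(-21) + 2*(-48) = -234; iterating: f(3)=-234, f(4)=699, f(5)=-2253, f(6)=6990, f(7)=-21825, f(8)=67959, f(9)=-211722, f(10)=659475, f(11)=-2054229, f(12)=6398718, f(13)=-19931433, f(14)=62084559, f(15)=-193387674, f(16)=602384715; answer 602384715
Step 2: A1 = 602384715; d = 5; remainder = value at the root: 3*(5)^4 - 3*(5)^3 - 9*(5)^2 - 6*(5)^1 - 9 = (1875) + (-375) + (-225) + (-30) + (-9) = 1236; answer 1236

1236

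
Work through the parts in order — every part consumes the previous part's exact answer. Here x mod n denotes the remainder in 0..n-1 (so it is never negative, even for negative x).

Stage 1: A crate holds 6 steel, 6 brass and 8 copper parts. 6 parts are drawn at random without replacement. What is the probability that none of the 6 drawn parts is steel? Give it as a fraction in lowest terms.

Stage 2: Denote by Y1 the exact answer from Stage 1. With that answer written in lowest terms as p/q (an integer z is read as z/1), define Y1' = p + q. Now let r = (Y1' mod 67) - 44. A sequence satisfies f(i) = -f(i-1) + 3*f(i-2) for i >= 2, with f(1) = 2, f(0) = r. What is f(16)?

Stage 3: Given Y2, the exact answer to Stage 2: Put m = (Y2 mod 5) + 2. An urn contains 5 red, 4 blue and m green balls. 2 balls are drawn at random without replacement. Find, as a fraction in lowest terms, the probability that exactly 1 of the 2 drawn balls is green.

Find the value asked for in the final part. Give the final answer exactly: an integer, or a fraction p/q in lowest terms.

45/91

Stage 1: total draws C(20,6) = 38760; favorable C(14,6) = 3003; P = 1001/12920; answer 1001/12920
Stage 2: Y1 = 1001/12920; threaded value p + q = 13921; r = 8; f(2) = -1*(2) + 3*(8) = 22; iterating: f(2)=22, f(3)=-16, f(4)=82, f(5)=-130, f(6)=376, f(7)=-766, f(8)=1894, f(9)=-4192, f(10)=9874, f(11)=-22450, f(12)=52072, f(13)=-119422, f(14)=275638, f(15)=-633904, f(16)=1460818; answer 1460818
Stage 3: Y2 = 1460818; m = 5; total draws C(14,2) = 91; favorable C(5,1)*C(9,1) = 45; P = 45/91; answer 45/91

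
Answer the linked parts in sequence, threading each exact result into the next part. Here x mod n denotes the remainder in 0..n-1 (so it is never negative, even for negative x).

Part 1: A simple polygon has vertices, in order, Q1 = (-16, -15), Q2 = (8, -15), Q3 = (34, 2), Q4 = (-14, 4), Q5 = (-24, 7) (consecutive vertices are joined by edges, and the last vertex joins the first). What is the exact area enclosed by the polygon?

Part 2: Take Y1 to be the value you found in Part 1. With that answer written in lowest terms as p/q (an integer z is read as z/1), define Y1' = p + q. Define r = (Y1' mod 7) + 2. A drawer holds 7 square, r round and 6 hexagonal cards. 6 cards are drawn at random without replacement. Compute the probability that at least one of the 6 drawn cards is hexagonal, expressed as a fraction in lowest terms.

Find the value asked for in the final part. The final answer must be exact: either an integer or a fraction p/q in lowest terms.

Part 1: cross terms: (-16*-15 - 8*-15)=360, (8*2 - 34*-15)=526, (34*4 - -14*2)=164, (-14*7 - -24*4)=-2, (-24*-15 - -16*7)=472; twice the area = |1520| = 1520; area = 760; answer 760
Part 2: Y1 = 760; threaded value p + q = 761; r = 7; total draws C(20,6) = 38760; complement C(14,6) = 3003; favorable 38760 - 3003 = 35757; P = 11919/12920; answer 11919/12920

11919/12920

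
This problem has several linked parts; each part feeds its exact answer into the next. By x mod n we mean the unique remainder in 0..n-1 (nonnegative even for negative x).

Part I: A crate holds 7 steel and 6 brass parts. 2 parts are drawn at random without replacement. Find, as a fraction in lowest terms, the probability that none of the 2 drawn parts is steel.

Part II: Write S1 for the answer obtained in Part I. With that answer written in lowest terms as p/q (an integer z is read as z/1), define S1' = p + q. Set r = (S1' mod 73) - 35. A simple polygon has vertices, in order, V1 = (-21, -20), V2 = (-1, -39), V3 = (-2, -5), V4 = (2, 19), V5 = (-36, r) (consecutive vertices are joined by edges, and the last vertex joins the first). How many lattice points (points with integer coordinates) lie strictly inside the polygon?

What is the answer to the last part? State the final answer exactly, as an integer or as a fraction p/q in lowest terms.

Part I: total draws C(13,2) = 78; favorable C(6,2) = 15; P = 5/26; answer 5/26
Part II: S1 = 5/26; threaded value p + q = 31; r = -4; cross terms: (-21*-39 - -1*-20)=799, (-1*-5 - -2*-39)=-73, (-2*19 - 2*-5)=-28, (2*-4 - -36*19)=676, (-36*-20 - -21*-4)=636; twice the area = |2010| = 2010; area = 1005; boundary points = 1 + 1 + 4 + 1 + 1 = 8; strictly interior points = area - boundary/2 + 1 = 1002; answer 1002

1002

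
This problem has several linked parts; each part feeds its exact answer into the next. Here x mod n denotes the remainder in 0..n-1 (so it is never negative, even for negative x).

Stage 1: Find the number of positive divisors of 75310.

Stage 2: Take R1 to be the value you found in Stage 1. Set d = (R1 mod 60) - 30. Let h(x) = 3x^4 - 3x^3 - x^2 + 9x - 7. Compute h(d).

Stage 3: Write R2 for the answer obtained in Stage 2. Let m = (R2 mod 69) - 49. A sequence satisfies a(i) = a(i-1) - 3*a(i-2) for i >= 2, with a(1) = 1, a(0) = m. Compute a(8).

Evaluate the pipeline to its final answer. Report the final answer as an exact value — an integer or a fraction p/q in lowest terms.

-269

Stage 1: 75310 = 2 * 5 * 17 * 443; number of divisors = (1+1) * (1+1) * (1+1) * (1+1) = 16; answer 16
Stage 2: R1 = 16; d = -14; 3*(-14)^4 - 3*(-14)^3 - 1*(-14)^2 + 9*(-14)^1 - 7 = (115248) + (8232) + (-196) + (-126) + (-7) = 123151; answer 123151
Stage 3: R2 = 123151; m = 6; a(2) = 1*(1) - 3*(6) = -17; iterating: a(2)=-17, a(3)=-20, a(4)=31, a(5)=91, a(6)=-2, a(7)=-275, a(8)=-269; answer -269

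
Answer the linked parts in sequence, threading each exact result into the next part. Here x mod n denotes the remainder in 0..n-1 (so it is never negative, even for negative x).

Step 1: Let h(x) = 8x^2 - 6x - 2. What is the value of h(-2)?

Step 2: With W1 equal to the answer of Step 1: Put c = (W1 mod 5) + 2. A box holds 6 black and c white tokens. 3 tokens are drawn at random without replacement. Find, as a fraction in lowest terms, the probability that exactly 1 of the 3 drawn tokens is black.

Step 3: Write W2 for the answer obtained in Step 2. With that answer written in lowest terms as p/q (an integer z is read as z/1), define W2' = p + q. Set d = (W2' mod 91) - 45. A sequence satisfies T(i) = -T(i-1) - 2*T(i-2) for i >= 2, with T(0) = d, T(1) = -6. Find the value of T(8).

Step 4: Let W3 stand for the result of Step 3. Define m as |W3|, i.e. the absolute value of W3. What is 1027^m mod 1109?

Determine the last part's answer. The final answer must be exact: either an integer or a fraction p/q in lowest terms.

740

Step 1: 8*(-2)^2 - 6*(-2)^1 - 2 = (32) + (12) + (-2) = 42; answer 42
Step 2: W1 = 42; c = 4; total draws C(10,3) = 120; favorable C(6,1)*C(4,2) = 36; P = 3/10; answer 3/10
Step 3: W2 = 3/10; threaded value p + q = 13; d = -32; T(2) = -1*(-6) - 2*(-32) = 70; iterating: T(2)=70, T(3)=-58, T(4)=-82, T(5)=198, T(6)=-34, T(7)=-362, T(8)=430; answer 430
Step 4: W3 = 430; m = 430; squarings mod 1109: 1027^1=1027, 1027^2=70, 1027^4=464, 1027^8=150, 1027^16=320, 1027^32=372, 1027^64=868, 1027^128=413, 1027^256=892; 1027^430 = 1027^2 * 1027^4 * 1027^8 * 1027^32 * 1027^128 * 1027^256 = 740 (mod 1109); answer 740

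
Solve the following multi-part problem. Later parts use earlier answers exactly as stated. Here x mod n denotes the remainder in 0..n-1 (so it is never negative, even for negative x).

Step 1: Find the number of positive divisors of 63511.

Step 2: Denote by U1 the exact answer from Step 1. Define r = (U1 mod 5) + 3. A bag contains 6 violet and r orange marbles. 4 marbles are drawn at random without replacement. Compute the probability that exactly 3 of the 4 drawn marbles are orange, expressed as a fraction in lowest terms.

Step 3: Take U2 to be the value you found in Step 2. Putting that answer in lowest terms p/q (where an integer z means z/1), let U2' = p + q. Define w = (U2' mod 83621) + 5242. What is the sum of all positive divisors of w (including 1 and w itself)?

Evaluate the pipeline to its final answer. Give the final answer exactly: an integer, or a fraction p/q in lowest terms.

7644

Step 1: 63511 = 7 * 43 * 211; number of divisors = (1+1) * (1+1) * (1+1) = 8; answer 8
Step 2: U1 = 8; r = 6; total draws C(12,4) = 495; favorable C(6,3)*C(6,1) = 120; P = 8/33; answer 8/33
Step 3: U2 = 8/33; threaded value p + q = 41; w = 5283; 5283 = 3^2 * 587; sigma = (1 + 3 + 9) * (1 + 587) = 13 * 588 = 7644; answer 7644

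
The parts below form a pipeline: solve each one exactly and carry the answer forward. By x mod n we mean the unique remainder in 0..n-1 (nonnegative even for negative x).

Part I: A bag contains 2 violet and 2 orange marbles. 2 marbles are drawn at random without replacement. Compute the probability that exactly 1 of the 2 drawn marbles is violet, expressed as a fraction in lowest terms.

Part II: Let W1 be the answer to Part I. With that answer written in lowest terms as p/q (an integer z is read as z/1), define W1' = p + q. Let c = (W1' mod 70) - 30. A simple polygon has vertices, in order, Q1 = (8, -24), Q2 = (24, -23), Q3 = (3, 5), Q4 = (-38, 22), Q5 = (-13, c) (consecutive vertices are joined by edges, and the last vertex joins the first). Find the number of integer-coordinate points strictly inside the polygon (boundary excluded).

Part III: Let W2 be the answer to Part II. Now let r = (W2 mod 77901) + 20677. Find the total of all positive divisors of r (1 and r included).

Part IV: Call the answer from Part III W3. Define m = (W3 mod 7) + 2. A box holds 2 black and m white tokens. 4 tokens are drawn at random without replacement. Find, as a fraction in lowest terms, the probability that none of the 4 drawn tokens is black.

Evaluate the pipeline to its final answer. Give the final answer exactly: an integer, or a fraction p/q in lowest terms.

Part I: total draws C(4,2) = 6; favorable C(2,1)*C(2,1) = 4; P = 2/3; answer 2/3
Part II: W1 = 2/3; threaded value p + q = 5; c = -25; cross terms: (8*-23 - 24*-24)=392, (24*5 - 3*-23)=189, (3*22 - -38*5)=256, (-38*-25 - -13*22)=1236, (-13*-24 - 8*-25)=512; twice the area = |2585| = 2585; area = 2585/2; boundary points = 1 + 7 + 1 + 1 + 1 = 11; strictly interior points = area - boundary/2 + 1 = 1288; answer 1288
Part III: W2 = 1288; r = 21965; 21965 = 5 * 23 * 191; sigma = (1 + 5) * (1 + 23) * (1 + 191) = 6 * 24 * 192 = 27648; answer 27648
Part IV: W3 = 27648; m = 7; total draws C(9,4) = 126; favorable C(7,4) = 35; P = 5/18; answer 5/18

5/18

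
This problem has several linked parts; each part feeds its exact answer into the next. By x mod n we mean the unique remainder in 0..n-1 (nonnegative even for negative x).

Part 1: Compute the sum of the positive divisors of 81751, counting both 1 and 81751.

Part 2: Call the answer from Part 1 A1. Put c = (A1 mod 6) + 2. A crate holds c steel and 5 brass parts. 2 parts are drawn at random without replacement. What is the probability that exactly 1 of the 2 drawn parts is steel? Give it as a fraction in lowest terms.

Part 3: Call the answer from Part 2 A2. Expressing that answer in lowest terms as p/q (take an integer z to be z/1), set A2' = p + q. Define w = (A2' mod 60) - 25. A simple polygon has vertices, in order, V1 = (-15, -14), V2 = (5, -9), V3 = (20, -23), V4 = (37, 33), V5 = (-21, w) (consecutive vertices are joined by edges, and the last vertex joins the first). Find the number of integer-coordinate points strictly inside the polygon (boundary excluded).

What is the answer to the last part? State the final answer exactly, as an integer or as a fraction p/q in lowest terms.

Part 1: 81751 = 29 * 2819; sigma = (1 + 29) * (1 + 2819) = 30 * 2820 = 84600; answer 84600
Part 2: A1 = 84600; c = 2; total draws C(7,2) = 21; favorable C(2,1)*C(5,1) = 10; P = 10/21; answer 10/21
Part 3: A2 = 10/21; threaded value p + q = 31; w = 6; cross terms: (-15*-9 - 5*-14)=205, (5*-23 - 20*-9)=65, (20*33 - 37*-23)=1511, (37*6 - -21*33)=915, (-21*-14 - -15*6)=384; twice the area = |3080| = 3080; area = 1540; boundary points = 5 + 1 + 1 + 1 + 2 = 10; strictly interior points = area - boundary/2 + 1 = 1536; answer 1536

1536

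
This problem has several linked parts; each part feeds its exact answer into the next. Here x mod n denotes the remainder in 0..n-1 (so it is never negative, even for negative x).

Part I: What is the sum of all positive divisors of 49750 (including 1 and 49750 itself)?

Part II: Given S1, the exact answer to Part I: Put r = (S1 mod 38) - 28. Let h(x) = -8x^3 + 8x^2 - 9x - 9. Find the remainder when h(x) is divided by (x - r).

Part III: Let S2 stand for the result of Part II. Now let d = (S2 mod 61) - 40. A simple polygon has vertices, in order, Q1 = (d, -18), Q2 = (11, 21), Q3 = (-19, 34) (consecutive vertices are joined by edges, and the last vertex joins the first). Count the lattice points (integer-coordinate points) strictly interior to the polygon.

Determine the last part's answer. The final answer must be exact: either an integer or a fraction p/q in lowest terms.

Part I: 49750 = 2 * 5^3 * 199; sigma = (1 + 2) * (1 + 5 + 25 + 125) * (1 + 199) = 3 * 156 * 200 = 93600; answer 93600
Part II: S1 = 93600; r = -22; remainder = value at the root: -8*(-22)^3 + 8*(-22)^2 - 9*(-22)^1 - 9 = (85184) + (3872) + (198) + (-9) = 89245; answer 89245
Part III: S2 = 89245; d = -38; cross terms: (-38*21 - 11*-18)=-600, (11*34 - -19*21)=773, (-19*-18 - -38*34)=1634; twice the area = |1807| = 1807; area = 1807/2; boundary points = 1 + 1 + 1 = 3; strictly interior points = area - boundary/2 + 1 = 903; answer 903

903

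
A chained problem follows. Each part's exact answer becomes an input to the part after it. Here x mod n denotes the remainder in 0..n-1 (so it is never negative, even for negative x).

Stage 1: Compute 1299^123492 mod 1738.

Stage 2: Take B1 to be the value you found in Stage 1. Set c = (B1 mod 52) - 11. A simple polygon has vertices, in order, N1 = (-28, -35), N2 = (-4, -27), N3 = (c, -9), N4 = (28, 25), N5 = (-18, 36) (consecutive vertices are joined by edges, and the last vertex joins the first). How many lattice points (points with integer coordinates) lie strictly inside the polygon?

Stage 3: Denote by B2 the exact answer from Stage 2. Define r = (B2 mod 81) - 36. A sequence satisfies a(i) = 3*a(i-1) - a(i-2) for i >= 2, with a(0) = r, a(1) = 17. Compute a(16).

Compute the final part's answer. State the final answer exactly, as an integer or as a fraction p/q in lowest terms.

Stage 1: squarings mod 1738: 1299^1=1299, 1299^2=1541, 1299^4=573, 1299^8=1585, 1299^16=815, 1299^32=309, 1299^64=1629, 1299^128=1453, 1299^256=1277, 1299^512=485, 1299^1024=595, 1299^2048=1211, 1299^4096=1387, 1299^8192=1541, 1299^16384=573, 1299^32768=1585, 1299^65536=815; 1299^123492 = 1299^4 * 1299^32 * 1299^64 * 1299^512 * 1299^8192 * 1299^16384 * 1299^32768 * 1299^65536 = 1079 (mod 1738); answer 1079
Stage 2: B1 = 1079; c = 28; cross terms: (-28*-27 - -4*-35)=616, (-4*-9 - 28*-27)=792, (28*25 - 28*-9)=952, (28*36 - -18*25)=1458, (-18*-35 - -28*36)=1638; twice the area = |5456| = 5456; area = 2728; boundary points = 8 + 2 + 34 + 1 + 1 = 46; strictly interior points = area - boundary/2 + 1 = 2706; answer 2706
Stage 3: B2 = 2706; r = -3; a(2) = 3*(17) - 1*(-3) = 54; iterating: a(2)=54, a(3)=145, a(4)=381, a(5)=998, a(6)=2613, a(7)=6841, a(8)=17910, a(9)=46889, a(10)=122757, a(11)=321382, a(12)=841389, a(13)=2202785, a(14)=5766966, a(15)=15098113, a(16)=39527373; answer 39527373

39527373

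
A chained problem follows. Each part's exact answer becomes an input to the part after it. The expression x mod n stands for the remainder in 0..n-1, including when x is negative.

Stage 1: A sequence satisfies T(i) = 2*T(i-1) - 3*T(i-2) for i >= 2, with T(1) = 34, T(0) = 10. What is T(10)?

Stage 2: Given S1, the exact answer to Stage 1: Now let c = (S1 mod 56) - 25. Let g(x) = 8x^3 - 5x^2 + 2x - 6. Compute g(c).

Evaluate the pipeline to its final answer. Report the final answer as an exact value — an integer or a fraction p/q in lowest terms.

879

Stage 1: T(2) = 2*(34) - 3*(10) = 38; iterating: T(2)=38, T(3)=-26, T(4)=-166, T(5)=-254, T(6)=-10, T(7)=742, T(8)=1514, T(9)=802, T(10)=-2938; answer -2938
Stage 2: S1 = -2938; c = 5; 8*(5)^3 - 5*(5)^2 + 2*(5)^1 - 6 = (1000) + (-125) + (10) + (-6) = 879; answer 879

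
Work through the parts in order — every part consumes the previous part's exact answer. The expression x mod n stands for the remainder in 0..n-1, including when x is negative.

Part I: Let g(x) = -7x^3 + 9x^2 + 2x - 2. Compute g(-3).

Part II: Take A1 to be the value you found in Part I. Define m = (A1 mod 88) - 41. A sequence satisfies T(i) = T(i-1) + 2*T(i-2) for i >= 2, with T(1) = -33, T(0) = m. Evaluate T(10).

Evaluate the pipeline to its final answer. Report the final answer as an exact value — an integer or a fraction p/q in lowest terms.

Part I: -7*(-3)^3 + 9*(-3)^2 + 2*(-3)^1 - 2 = (189) + (81) + (-6) + (-2) = 262; answer 262
Part II: A1 = 262; m = 45; T(2) = 1*(-33) + 2*(45) = 57; iterating: T(2)=57, T(3)=-9, T(4)=105, T(5)=87, T(6)=297, T(7)=471, T(8)=1065, T(9)=2007, T(10)=4137; answer 4137

4137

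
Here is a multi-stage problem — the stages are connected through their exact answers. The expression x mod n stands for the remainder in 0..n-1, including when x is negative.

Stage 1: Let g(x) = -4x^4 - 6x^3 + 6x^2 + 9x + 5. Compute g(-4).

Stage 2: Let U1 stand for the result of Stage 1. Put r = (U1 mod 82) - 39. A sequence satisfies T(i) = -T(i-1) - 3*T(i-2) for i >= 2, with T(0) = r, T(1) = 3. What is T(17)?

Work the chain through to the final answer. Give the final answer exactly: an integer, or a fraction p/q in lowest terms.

Stage 1: -4*(-4)^4 - 6*(-4)^3 + 6*(-4)^2 + 9*(-4)^1 + 5 = (-1024) + (384) + (96) + (-36) + (5) = -575; answer -575
Stage 2: U1 = -575; r = 42; T(2) = -1*(3) - 3*(42) = -129; iterating: T(2)=-129, T(3)=120, T(4)=267, T(5)=-627, T(6)=-174, T(7)=2055, T(8)=-1533, T(9)=-4632, T(10)=9231, T(11)=4665, T(12)=-32358, T(13)=18363, T(14)=78711, T(15)=-133800, T(16)=-102333, T(17)=503733; answer 503733

503733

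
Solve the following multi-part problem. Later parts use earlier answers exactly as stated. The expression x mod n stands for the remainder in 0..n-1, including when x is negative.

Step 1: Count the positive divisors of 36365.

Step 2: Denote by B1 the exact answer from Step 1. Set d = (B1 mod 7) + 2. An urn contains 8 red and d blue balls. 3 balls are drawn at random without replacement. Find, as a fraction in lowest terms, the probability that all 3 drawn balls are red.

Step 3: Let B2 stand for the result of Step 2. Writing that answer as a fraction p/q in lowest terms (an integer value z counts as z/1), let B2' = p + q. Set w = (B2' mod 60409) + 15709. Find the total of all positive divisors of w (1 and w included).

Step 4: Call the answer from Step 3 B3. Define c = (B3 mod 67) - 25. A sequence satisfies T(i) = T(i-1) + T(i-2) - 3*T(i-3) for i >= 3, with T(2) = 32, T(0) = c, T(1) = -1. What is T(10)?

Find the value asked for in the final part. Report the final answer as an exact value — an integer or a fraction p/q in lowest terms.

Step 1: 36365 = 5 * 7 * 1039; number of divisors = (1+1) * (1+1) * (1+1) = 8; answer 8
Step 2: B1 = 8; d = 3; total draws C(11,3) = 165; favorable C(8,3) = 56; P = 56/165; answer 56/165
Step 3: B2 = 56/165; threaded value p + q = 221; w = 15930; 15930 = 2 * 3^3 * 5 * 59; sigma = (1 + 2) * (1 + 3 + 9 + 27) * (1 + 5) * (1 + 59) = 3 * 40 * 6 * 60 = 43200; answer 43200
Step 4: B3 = 43200; c = 27; T(3) = 1*(32) + 1*(-1) - 3*(27) = -50; iterating: T(3)=-50, T(4)=-15, T(5)=-161, T(6)=-26, T(7)=-142, T(8)=315, T(9)=251, T(10)=992; answer 992

992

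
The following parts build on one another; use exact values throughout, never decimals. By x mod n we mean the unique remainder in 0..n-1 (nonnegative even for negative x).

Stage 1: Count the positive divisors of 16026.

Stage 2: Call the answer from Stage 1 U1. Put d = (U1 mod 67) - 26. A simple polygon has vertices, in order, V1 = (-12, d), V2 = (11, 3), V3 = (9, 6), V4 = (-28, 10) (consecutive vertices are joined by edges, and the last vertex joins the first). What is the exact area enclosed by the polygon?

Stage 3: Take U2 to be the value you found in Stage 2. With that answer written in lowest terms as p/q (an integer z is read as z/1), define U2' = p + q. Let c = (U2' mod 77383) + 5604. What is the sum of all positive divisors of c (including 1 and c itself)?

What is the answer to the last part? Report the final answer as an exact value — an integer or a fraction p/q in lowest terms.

6690

Stage 1: 16026 = 2 * 3 * 2671; number of divisors = (1+1) * (1+1) * (1+1) = 8; answer 8
Stage 2: U1 = 8; d = -18; cross terms: (-12*3 - 11*-18)=162, (11*6 - 9*3)=39, (9*10 - -28*6)=258, (-28*-18 - -12*10)=624; twice the area = |1083| = 1083; area = 1083/2; answer 1083/2
Stage 3: U2 = 1083/2; threaded value p + q = 1085; c = 6689; 6689 is prime, so its only divisors are 1 and 6689; sigma = 1 + 6689 = 6690; answer 6690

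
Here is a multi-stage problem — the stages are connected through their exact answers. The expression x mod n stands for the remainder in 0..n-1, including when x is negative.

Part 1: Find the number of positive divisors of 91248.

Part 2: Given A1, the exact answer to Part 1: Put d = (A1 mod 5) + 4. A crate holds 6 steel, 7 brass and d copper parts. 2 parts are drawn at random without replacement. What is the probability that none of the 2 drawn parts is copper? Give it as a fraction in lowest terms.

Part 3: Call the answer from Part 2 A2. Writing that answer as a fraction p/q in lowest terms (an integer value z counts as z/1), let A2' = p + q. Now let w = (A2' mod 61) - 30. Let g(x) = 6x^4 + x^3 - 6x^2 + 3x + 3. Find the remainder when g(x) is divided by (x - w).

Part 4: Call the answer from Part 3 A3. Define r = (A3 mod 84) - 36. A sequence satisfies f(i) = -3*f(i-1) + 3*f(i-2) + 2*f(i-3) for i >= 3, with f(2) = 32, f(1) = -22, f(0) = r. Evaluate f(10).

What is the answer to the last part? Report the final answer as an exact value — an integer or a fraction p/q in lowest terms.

1610320

Part 1: 91248 = 2^4 * 3 * 1901; number of divisors = (4+1) * (1+1) * (1+1) = 20; answer 20
Part 2: A1 = 20; d = 4; total draws C(17,2) = 136; favorable C(13,2) = 78; P = 39/68; answer 39/68
Part 3: A2 = 39/68; threaded value p + q = 107; w = 16; remainder = value at the root: 6*(16)^4 + 1*(16)^3 - 6*(16)^2 + 3*(16)^1 + 3 = (393216) + (4096) + (-1536) + (48) + (3) = 395827; answer 395827
Part 4: A3 = 395827; r = -17; f(3) = -3*(32) + 3*(-22) + 2*(-17) = -196; iterating: f(3)=-196, f(4)=640, f(5)=-2444, f(6)=8860, f(7)=-32632, f(8)=119588, f(9)=-438940, f(10)=1610320; answer 1610320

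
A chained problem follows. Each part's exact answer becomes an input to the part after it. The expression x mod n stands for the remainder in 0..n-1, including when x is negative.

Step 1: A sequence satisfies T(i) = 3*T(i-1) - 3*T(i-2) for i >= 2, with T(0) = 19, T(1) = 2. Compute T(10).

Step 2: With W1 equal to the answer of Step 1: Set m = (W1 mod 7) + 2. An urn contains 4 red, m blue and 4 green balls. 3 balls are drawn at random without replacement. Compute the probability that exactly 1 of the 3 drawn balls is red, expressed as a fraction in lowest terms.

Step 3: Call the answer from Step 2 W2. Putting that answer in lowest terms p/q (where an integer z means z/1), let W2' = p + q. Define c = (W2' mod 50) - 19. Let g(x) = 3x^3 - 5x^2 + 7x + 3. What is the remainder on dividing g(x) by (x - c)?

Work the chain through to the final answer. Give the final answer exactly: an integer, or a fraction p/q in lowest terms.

Step 1: T(2) = 3*(2) - 3*(19) = -51; iterating: T(2)=-51, T(3)=-159, T(4)=-324, T(5)=-495, T(6)=-513, T(7)=-54, T(8)=1377, T(9)=4293, T(10)=8748; answer 8748
Step 2: W1 = 8748; m = 7; total draws C(15,3) = 455; favorable C(4,1)*C(11,2) = 220; P = 44/91; answer 44/91
Step 3: W2 = 44/91; threaded value p + q = 135; c = 16; remainder = value at the root: 3*(16)^3 - 5*(16)^2 + 7*(16)^1 + 3 = (12288) + (-1280) + (112) + (3) = 11123; answer 11123

11123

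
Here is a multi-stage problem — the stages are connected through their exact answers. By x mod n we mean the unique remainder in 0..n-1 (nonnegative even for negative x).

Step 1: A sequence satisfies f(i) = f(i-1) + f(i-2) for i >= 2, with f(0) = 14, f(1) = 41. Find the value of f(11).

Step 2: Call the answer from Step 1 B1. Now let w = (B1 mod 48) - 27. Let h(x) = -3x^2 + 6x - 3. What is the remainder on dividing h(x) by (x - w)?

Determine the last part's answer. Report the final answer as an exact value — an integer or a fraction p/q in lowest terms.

-1875

Step 1: f(2) = 1*(41) + 1*(14) = 55; iterating: f(2)=55, f(3)=96, f(4)=151, f(5)=247, f(6)=398, f(7)=645, f(8)=1043, f(9)=1688, f(10)=2731, f(11)=4419; answer 4419
Step 2: B1 = 4419; w = -24; remainder = value at the root: -3*(-24)^2 + 6*(-24)^1 - 3 = (-1728) + (-144) + (-3) = -1875; answer -1875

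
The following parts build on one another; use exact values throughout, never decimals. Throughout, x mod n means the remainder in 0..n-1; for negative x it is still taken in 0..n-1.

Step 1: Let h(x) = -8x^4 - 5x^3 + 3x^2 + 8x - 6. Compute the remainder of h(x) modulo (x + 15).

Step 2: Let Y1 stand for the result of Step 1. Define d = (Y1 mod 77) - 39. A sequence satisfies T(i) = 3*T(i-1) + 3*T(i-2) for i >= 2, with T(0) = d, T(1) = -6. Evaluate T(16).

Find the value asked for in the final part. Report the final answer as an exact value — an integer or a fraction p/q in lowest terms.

Step 1: remainder = value at the root: -8*(-15)^4 - 5*(-15)^3 + 3*(-15)^2 + 8*(-15)^1 - 6 = (-405000) + (16875) + (675) + (-120) + (-6) = -387576; answer -387576
Step 2: Y1 = -387576; d = 3; T(2) = 3*(-6) + 3*(3) = -9; iterating: T(2)=-9, T(3)=-45, T(4)=-162, T(5)=-621, T(6)=-2349, T(7)=-8910, T(8)=-33777, T(9)=-128061, T(10)=-485514, T(11)=-1840725, T(12)=-6978717, T(13)=-26458326, T(14)=-100311129, T(15)=-380308365, T(16)=-1441858482; answer -1441858482

-1441858482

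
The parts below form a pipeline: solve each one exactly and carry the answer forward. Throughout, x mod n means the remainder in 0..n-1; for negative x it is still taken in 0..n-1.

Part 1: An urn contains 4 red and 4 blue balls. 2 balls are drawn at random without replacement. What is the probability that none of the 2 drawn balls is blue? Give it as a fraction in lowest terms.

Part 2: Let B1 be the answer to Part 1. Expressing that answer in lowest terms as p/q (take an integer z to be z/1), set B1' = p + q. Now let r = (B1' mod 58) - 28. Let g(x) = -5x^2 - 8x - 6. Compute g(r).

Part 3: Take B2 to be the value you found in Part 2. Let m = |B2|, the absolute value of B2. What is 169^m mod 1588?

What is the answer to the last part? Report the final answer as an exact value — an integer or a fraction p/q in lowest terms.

57

Part 1: total draws C(8,2) = 28; favorable C(4,2) = 6; P = 3/14; answer 3/14
Part 2: B1 = 3/14; threaded value p + q = 17; r = -11; -5*(-11)^2 - 8*(-11)^1 - 6 = (-605) + (88) + (-6) = -523; answer -523
Part 3: B2 = -523; m = 523; squarings mod 1588: 169^1=169, 169^2=1565, 169^4=529, 169^8=353, 169^16=745, 169^32=813, 169^64=361, 169^128=105, 169^256=1497, 169^512=341; 169^523 = 169^1 * 169^2 * 169^8 * 169^512 = 57 (mod 1588); answer 57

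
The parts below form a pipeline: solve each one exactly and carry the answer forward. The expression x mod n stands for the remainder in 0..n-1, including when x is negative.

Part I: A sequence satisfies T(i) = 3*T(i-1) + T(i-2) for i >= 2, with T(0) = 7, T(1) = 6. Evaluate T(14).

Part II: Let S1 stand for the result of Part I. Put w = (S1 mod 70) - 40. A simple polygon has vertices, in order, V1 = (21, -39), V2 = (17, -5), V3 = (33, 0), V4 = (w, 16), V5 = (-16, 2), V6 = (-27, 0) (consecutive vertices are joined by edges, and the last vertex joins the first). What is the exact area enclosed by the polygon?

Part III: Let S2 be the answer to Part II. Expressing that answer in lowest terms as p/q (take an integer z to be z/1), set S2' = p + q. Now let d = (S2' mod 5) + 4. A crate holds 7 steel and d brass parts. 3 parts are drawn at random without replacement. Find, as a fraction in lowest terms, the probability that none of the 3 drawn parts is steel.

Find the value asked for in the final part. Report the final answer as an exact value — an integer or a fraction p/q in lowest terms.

Part I: T(2) = 3*(6) + 1*(7) = 25; iterating: T(2)=25, T(3)=81, T(4)=268, T(5)=885, T(6)=2923, T(7)=9654, T(8)=31885, T(9)=105309, T(10)=347812, T(11)=1148745, T(12)=3794047, T(13)=12530886, T(14)=41386705; answer 41386705
Part II: S1 = 41386705; w = 5; cross terms: (21*-5 - 17*-39)=558, (17*0 - 33*-5)=165, (33*16 - 5*0)=528, (5*2 - -16*16)=266, (-16*0 - -27*2)=54, (-27*-39 - 21*0)=1053; twice the area = |2624| = 2624; area = 1312; answer 1312
Part III: S2 = 1312; threaded value p + q = 1313; d = 7; total draws C(14,3) = 364; favorable C(7,3) = 35; P = 5/52; answer 5/52

5/52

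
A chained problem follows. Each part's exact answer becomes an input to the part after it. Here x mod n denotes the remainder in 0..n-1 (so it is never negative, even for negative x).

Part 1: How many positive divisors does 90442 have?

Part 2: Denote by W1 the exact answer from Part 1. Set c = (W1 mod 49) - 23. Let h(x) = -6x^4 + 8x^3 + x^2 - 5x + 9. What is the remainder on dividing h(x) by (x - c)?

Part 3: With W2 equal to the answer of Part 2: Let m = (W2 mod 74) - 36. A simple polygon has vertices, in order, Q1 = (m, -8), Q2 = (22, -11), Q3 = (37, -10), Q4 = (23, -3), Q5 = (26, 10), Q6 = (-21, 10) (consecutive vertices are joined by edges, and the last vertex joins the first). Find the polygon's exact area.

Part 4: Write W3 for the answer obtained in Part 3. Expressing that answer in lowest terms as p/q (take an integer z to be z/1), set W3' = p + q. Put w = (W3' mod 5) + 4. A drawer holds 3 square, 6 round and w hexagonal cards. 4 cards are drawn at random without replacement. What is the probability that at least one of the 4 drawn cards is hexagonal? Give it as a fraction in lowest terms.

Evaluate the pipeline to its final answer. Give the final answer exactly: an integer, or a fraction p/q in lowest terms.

121/130

Part 1: 90442 = 2 * 11 * 4111; number of divisors = (1+1) * (1+1) * (1+1) = 8; answer 8
Part 2: W1 = 8; c = -15; remainder = value at the root: -6*(-15)^4 + 8*(-15)^3 + 1*(-15)^2 - 5*(-15)^1 + 9 = (-303750) + (-27000) + (225) + (75) + (9) = -330441; answer -330441
Part 3: W2 = -330441; m = 7; cross terms: (7*-11 - 22*-8)=99, (22*-10 - 37*-11)=187, (37*-3 - 23*-10)=119, (23*10 - 26*-3)=308, (26*10 - -21*10)=470, (-21*-8 - 7*10)=98; twice the area = |1281| = 1281; area = 1281/2; answer 1281/2
Part 4: W3 = 1281/2; threaded value p + q = 1283; w = 7; total draws C(16,4) = 1820; complement C(9,4) = 126; favorable 1820 - 126 = 1694; P = 121/130; answer 121/130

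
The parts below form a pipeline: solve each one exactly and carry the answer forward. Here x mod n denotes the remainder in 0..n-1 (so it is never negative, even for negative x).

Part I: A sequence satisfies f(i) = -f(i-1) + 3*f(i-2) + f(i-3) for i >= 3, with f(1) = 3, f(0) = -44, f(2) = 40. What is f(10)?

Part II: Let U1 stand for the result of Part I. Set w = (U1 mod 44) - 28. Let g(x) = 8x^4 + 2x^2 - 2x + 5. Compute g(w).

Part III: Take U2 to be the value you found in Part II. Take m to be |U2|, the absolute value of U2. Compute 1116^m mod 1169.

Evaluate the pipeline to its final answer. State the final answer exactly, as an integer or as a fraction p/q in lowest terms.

761

Part I: f(3) = -1*(40) + 3*(3) + 1*(-44) = -75; iterating: f(3)=-75, f(4)=198, f(5)=-383, f(6)=902, f(7)=-1853, f(8)=4176, f(9)=-8833, f(10)=19508; answer 19508
Part II: U1 = 19508; w = -12; 8*(-12)^4 + 2*(-12)^2 - 2*(-12)^1 + 5 = (165888) + (288) + (24) + (5) = 166205; answer 166205
Part III: U2 = 166205; m = 166205; squarings mod 1169: 1116^1=1116, 1116^2=471, 1116^4=900, 1116^8=1052, 1116^16=830, 1116^32=359, 1116^64=291, 1116^128=513, 1116^256=144, 1116^512=863, 1116^1024=116, 1116^2048=597, 1116^4096=1033, 1116^8192=961, 1116^16384=11, 1116^32768=121, 1116^65536=613, 1116^131072=520; 1116^166205 = 1116^1 * 1116^4 * 1116^8 * 1116^16 * 1116^32 * 1116^256 * 1116^2048 * 1116^32768 * 1116^131072 = 761 (mod 1169); answer 761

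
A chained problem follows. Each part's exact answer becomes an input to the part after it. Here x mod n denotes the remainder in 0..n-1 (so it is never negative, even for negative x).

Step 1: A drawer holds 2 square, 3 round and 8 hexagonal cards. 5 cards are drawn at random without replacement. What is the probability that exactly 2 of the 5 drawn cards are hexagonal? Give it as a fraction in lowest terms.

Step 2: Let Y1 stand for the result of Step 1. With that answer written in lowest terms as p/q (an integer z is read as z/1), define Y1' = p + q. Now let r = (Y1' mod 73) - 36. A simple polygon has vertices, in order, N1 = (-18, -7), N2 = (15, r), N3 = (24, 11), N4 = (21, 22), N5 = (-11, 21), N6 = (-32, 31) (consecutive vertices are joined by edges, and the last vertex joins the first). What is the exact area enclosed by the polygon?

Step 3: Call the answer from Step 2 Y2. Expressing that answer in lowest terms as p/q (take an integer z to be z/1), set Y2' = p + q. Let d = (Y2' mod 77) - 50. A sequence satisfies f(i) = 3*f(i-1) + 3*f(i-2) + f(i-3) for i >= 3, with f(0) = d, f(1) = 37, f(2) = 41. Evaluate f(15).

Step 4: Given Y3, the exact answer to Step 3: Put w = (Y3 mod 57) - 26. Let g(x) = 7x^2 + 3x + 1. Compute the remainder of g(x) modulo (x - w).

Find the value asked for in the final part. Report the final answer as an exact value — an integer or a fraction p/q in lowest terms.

365

Step 1: total draws C(13,5) = 1287; favorable C(8,2)*C(5,3) = 280; P = 280/1287; answer 280/1287
Step 2: Y1 = 280/1287; threaded value p + q = 1567; r = -2; cross terms: (-18*-2 - 15*-7)=141, (15*11 - 24*-2)=213, (24*22 - 21*11)=297, (21*21 - -11*22)=683, (-11*31 - -32*21)=331, (-32*-7 - -18*31)=782; twice the area = |2447| = 2447; area = 2447/2; answer 2447/2
Step 3: Y2 = 2447/2; threaded value p + q = 2449; d = 12; f(3) = 3*(41) + 3*(37) + 1*(12) = 246; iterating: f(3)=246, f(4)=898, f(5)=3473, f(6)=13359, f(7)=51394, f(8)=197732, f(9)=760737, f(10)=2926801, f(11)=11260346, f(12)=43322178, f(13)=166674373, f(14)=641249999, f(15)=2467095294; answer 2467095294
Step 4: Y3 = 2467095294; w = 7; remainder = value at the root: 7*(7)^2 + 3*(7)^1 + 1 = (343) + (21) + (1) = 365; answer 365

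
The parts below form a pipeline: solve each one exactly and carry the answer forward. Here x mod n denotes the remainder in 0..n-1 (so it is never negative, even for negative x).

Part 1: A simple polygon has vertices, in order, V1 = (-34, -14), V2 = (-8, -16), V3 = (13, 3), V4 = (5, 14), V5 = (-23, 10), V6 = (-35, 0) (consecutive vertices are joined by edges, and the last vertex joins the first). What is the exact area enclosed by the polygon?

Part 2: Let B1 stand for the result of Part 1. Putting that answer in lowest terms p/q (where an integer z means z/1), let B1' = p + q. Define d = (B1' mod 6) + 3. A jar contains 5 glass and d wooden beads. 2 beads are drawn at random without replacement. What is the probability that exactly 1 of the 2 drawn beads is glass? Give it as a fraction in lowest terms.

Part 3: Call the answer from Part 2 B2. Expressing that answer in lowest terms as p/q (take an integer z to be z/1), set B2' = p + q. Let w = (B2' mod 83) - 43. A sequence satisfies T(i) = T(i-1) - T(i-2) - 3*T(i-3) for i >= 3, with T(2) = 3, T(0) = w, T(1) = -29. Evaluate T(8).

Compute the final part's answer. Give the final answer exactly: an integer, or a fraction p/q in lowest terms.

Part 1: cross terms: (-34*-16 - -8*-14)=432, (-8*3 - 13*-16)=184, (13*14 - 5*3)=167, (5*10 - -23*14)=372, (-23*0 - -35*10)=350, (-35*-14 - -34*0)=490; twice the area = |1995| = 1995; area = 1995/2; answer 1995/2
Part 2: B1 = 1995/2; threaded value p + q = 1997; d = 8; total draws C(13,2) = 78; favorable C(5,1)*C(8,1) = 40; P = 20/39; answer 20/39
Part 3: B2 = 20/39; threaded value p + q = 59; w = 16; T(3) = 1*(3) - 1*(-29) - 3*(16) = -16; iterating: T(3)=-16, T(4)=68, T(5)=75, T(6)=55, T(7)=-224, T(8)=-504; answer -504

-504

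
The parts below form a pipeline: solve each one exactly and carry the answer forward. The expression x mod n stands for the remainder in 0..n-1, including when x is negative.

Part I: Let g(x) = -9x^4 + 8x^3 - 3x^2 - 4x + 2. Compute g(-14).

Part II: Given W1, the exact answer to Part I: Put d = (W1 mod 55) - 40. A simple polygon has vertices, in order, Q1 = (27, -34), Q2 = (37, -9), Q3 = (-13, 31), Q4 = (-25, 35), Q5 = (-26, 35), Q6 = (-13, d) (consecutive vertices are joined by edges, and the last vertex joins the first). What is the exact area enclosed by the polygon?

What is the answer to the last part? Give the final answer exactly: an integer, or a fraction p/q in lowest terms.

Part I: -9*(-14)^4 + 8*(-14)^3 - 3*(-14)^2 - 4*(-14)^1 + 2 = (-345744) + (-21952) + (-588) + (56) + (2) = -368226; answer -368226
Part II: W1 = -368226; d = 14; cross terms: (27*-9 - 37*-34)=1015, (37*31 - -13*-9)=1030, (-13*35 - -25*31)=320, (-25*35 - -26*35)=35, (-26*14 - -13*35)=91, (-13*-34 - 27*14)=64; twice the area = |2555| = 2555; area = 2555/2; answer 2555/2

2555/2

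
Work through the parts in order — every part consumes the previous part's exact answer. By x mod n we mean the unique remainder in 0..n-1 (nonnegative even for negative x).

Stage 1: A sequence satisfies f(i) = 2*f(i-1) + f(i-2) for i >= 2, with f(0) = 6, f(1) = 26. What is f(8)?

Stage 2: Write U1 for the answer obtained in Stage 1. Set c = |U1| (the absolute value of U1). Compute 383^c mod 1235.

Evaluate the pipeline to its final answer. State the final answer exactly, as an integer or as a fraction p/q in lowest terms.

714

Stage 1: f(2) = 2*(26) + 1*(6) = 58; iterating: f(2)=58, f(3)=142, f(4)=342, f(5)=826, f(6)=1994, f(7)=4814, f(8)=11622; answer 11622
Stage 2: U1 = 11622; c = 11622; squarings mod 1235: 383^1=383, 383^2=959, 383^4=841, 383^8=861, 383^16=321, 383^32=536, 383^64=776, 383^128=731, 383^256=841, 383^512=861, 383^1024=321, 383^2048=536, 383^4096=776, 383^8192=731; 383^11622 = 383^2 * 383^4 * 383^32 * 383^64 * 383^256 * 383^1024 * 383^2048 * 383^8192 = 714 (mod 1235); answer 714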